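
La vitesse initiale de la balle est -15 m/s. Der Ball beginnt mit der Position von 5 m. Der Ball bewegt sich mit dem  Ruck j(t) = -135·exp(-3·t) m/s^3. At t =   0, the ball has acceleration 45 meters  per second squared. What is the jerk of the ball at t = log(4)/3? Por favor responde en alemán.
Aus der Gleichung für den Ruck j(t) = -135·exp(-3·t), setzen wir t = log(4)/3 ein und erhalten j = -135/4.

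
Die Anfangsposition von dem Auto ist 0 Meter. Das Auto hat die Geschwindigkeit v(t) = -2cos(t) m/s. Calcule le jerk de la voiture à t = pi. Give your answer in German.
Ausgehend von der Geschwindigkeit v(t) = -2·cos(t), nehmen wir 2 Ableitungen. Durch Ableiten von der Geschwindigkeit erhalten wir die Beschleunigung: a(t) = 2·sin(t). Die Ableitung von der Beschleunigung ergibt den Ruck: j(t) = 2·cos(t). Aus der Gleichung für den Ruck j(t) = 2·cos(t), setzen wir t = pi ein und erhalten j = -2.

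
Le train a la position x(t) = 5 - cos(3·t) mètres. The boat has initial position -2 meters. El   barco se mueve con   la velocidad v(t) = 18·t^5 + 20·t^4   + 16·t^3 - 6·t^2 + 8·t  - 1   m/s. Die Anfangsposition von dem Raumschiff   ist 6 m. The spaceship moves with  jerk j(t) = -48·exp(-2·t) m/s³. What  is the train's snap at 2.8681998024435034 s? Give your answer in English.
Starting from position x(t) = 5 - cos(3·t), we take 4 derivatives. Differentiating position, we get velocity: v(t) = 3·sin(3·t). The derivative of velocity gives acceleration: a(t) = 9·cos(3·t). The derivative of acceleration gives jerk: j(t) = -27·sin(3·t). Differentiating jerk, we get snap: s(t) = -81·cos(3·t). Using s(t) = -81·cos(3·t) and substituting t = 2.8681998024435034, we find s = 55.2493424726938.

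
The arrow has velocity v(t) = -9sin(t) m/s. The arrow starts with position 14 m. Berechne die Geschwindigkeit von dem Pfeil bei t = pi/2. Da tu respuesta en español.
Tenemos la velocidad v(t) = -9·sin(t). Sustituyendo t = pi/2: v(pi/2) = -9.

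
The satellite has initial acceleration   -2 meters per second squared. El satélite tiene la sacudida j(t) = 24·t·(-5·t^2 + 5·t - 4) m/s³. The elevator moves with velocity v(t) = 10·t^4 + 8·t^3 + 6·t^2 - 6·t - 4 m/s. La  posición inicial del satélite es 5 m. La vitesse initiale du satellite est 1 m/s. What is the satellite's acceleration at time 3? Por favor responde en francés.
Nous devons trouver la primitive de notre équation du jerk j(t) = 24·t·(-5·t^2 + 5·t - 4) 1 fois. En intégrant le jerk et en utilisant la condition initiale a(0) = -2, nous obtenons a(t) = -30·t^4 + 40·t^3 - 48·t^2 - 2. En utilisant a(t) = -30·t^4 + 40·t^3 - 48·t^2 - 2 et en substituant t = 3, nous trouvons a = -1784.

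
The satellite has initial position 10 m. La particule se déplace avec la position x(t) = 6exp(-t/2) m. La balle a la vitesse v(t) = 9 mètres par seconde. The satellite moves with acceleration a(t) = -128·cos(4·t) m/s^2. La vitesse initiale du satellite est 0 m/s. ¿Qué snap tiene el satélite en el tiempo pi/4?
Para resolver esto, necesitamos tomar 2 derivadas de nuestra ecuación de la aceleración a(t) = -128·cos(4·t). La derivada de la aceleración da la sacudida: j(t) = 512·sin(4·t). La derivada de la sacudida da el snap: s(t) = 2048·cos(4·t). De la ecuación del snap s(t) = 2048·cos(4·t), sustituimos t = pi/4 para obtener s = -2048.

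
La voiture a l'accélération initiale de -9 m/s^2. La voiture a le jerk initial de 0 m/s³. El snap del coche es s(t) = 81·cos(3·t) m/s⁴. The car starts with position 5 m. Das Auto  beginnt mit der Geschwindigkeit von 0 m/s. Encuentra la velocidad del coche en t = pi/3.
Necesitamos integrar nuestra ecuación del snap s(t) = 81·cos(3·t) 3 veces. Integrando el snap y usando la condición inicial j(0) = 0, obtenemos j(t) = 27·sin(3·t). Tomando ∫j(t)dt y aplicando a(0) = -9, encontramos a(t) = -9·cos(3·t). Tomando ∫a(t)dt y aplicando v(0) = 0, encontramos v(t) = -3·sin(3·t). Usando v(t) = -3·sin(3·t) y sustituyendo t = pi/3, encontramos v = 0.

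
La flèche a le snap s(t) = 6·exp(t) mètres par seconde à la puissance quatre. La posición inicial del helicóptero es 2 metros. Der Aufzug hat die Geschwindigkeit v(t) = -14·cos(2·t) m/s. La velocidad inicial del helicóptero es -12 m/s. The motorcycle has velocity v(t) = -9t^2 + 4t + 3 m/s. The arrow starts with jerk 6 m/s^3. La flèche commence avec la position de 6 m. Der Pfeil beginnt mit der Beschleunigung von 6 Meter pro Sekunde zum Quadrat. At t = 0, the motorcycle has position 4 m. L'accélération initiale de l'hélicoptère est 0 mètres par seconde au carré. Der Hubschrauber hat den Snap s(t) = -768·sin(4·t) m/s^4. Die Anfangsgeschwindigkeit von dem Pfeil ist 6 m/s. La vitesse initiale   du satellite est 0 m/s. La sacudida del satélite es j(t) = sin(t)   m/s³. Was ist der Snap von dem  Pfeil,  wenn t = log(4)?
Mit s(t) = 6·exp(t) und Einsetzen von t = log(4), finden wir s = 24.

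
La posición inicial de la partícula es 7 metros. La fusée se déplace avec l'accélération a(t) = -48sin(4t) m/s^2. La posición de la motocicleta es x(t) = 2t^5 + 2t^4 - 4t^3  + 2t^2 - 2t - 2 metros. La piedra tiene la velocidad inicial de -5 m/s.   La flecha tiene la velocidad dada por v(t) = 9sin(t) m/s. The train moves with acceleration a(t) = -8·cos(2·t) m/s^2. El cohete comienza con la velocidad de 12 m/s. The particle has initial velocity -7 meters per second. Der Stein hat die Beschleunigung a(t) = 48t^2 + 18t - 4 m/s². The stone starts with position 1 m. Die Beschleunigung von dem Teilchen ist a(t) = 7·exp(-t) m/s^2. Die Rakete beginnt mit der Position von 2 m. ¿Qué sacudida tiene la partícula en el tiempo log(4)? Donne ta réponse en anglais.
To solve this, we need to take 1 derivative of our acceleration equation a(t) = 7·exp(-t). The derivative of acceleration gives jerk: j(t) = -7·exp(-t). From the given jerk equation j(t) = -7·exp(-t), we substitute t = log(4) to get j = -7/4.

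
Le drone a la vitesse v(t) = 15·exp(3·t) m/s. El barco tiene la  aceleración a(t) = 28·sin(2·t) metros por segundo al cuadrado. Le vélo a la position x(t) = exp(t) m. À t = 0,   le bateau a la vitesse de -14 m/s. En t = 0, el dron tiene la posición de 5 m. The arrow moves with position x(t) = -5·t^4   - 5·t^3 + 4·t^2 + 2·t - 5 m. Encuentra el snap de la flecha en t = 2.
Para resolver esto, necesitamos tomar 4 derivadas de nuestra ecuación de la posición x(t) = -5·t^4 - 5·t^3 + 4·t^2 + 2·t - 5. Derivando la posición, obtenemos la velocidad: v(t) = -20·t^3 - 15·t^2 + 8·t + 2. La derivada de la velocidad da la aceleración: a(t) = -60·t^2 - 30·t + 8. Tomando d/dt de a(t), encontramos j(t) = -120·t - 30. La derivada de la sacudida da el snap: s(t) = -120. Tenemos el snap s(t) = -120. Sustituyendo t = 2: s(2) = -120.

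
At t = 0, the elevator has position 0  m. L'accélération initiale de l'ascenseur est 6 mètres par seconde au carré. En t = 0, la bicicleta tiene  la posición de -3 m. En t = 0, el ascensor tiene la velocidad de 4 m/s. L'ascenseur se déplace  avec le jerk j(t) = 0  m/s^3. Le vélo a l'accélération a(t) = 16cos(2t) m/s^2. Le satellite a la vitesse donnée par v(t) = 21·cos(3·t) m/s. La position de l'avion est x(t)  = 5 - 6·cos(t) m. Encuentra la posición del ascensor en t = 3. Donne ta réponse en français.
Nous devons trouver l'intégrale de notre équation du jerk j(t) = 0 3 fois. En prenant ∫j(t)dt et en appliquant a(0) = 6, nous trouvons a(t) = 6. En intégrant l'accélération et en utilisant la condition initiale v(0) = 4, nous obtenons v(t) = 6·t + 4. L'intégrale de la vitesse, avec x(0) = 0, donne la position: x(t) = 3·t^2 + 4·t. Nous avons la position x(t) = 3·t^2 + 4·t. En substituant t = 3: x(3) = 39.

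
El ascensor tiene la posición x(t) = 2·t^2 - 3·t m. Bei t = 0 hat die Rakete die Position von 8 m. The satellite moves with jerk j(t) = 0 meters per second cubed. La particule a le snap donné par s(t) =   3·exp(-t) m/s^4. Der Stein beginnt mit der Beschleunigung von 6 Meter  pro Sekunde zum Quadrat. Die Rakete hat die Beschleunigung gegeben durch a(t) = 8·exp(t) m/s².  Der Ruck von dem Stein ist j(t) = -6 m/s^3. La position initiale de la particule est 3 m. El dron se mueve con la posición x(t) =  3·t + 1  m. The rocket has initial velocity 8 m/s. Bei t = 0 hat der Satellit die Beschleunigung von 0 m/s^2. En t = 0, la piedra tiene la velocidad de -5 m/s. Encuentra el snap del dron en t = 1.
Para resolver esto, necesitamos tomar 4 derivadas de nuestra ecuación de la posición x(t) = 3·t + 1. Derivando la posición, obtenemos la velocidad: v(t) = 3. Tomando d/dt de v(t), encontramos a(t) = 0. La derivada de la aceleración da la sacudida: j(t) = 0. Derivando la sacudida, obtenemos el snap: s(t) = 0. Tenemos el snap s(t) = 0. Sustituyendo t = 1: s(1) = 0.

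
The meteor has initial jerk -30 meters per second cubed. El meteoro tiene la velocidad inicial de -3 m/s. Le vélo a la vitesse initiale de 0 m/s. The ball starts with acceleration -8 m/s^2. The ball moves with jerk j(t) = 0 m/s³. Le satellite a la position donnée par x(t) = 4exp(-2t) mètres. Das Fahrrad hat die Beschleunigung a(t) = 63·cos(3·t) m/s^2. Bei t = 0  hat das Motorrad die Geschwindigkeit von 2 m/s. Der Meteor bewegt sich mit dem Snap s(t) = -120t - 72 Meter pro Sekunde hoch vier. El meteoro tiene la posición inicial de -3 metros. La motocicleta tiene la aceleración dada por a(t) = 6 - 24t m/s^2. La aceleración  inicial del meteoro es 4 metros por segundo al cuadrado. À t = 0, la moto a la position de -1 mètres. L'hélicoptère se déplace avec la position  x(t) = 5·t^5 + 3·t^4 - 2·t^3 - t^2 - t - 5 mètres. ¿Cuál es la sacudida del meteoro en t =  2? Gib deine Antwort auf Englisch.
We must find the integral of our snap equation s(t) = -120·t - 72 1 time. Taking ∫s(t)dt and applying j(0) = -30, we find j(t) = -60·t^2 - 72·t - 30. Using j(t) = -60·t^2 - 72·t - 30 and substituting t = 2, we find j = -414.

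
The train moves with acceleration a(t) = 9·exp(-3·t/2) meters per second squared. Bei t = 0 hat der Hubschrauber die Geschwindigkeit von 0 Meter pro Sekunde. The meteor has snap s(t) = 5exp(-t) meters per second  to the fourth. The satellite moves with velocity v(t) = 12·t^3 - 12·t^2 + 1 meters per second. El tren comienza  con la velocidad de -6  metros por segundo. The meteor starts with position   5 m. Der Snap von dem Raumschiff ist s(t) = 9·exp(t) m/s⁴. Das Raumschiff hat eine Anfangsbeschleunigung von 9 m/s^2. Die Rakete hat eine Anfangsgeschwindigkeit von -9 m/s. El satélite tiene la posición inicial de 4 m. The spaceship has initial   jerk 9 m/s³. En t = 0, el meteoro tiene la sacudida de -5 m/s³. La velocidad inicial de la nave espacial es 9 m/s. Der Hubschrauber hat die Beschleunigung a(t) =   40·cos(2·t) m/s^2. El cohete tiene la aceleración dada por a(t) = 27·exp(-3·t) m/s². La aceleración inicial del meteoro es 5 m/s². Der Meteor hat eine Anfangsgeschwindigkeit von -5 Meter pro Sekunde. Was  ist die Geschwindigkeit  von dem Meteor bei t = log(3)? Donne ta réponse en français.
Nous devons trouver la primitive de notre équation du snap s(t) = 5·exp(-t) 3 fois. En prenant ∫s(t)dt et en appliquant j(0) = -5, nous trouvons j(t) = -5·exp(-t). L'intégrale du jerk, avec a(0) = 5, donne l'accélération: a(t) = 5·exp(-t). L'intégrale de l'accélération, avec v(0) = -5, donne la vitesse: v(t) = -5·exp(-t). En utilisant v(t) = -5·exp(-t) et en substituant t = log(3), nous trouvons v = -5/3.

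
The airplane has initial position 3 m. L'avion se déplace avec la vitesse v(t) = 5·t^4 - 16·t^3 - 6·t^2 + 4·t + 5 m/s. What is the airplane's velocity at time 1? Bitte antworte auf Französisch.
De l'équation de la vitesse v(t) = 5·t^4 - 16·t^3 - 6·t^2 + 4·t + 5, nous substituons t = 1 pour obtenir v = -8.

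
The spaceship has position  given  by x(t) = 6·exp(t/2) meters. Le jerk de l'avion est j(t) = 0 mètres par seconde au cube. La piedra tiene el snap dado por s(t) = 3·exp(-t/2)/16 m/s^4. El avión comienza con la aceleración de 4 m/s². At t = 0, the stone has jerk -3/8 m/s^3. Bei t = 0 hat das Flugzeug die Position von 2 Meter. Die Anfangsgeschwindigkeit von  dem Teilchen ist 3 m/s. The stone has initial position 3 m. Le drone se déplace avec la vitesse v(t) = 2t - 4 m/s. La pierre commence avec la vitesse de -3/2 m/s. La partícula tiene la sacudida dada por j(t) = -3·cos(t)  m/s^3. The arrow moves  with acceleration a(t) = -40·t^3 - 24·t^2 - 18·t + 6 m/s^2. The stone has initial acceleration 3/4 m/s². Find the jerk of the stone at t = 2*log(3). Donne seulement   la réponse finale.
At t = 2*log(3), j = -1/8.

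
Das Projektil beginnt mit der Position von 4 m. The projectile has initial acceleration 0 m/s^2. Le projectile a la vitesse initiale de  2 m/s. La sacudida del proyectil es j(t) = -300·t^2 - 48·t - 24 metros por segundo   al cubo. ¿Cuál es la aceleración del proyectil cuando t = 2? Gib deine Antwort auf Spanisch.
Debemos encontrar la antiderivada de nuestra ecuación de la sacudida j(t) = -300·t^2 - 48·t - 24 1 vez. Integrando la sacudida y usando la condición inicial a(0) = 0, obtenemos a(t) = 4·t·(-25·t^2 - 6·t - 6). De la ecuación de la aceleración a(t) = 4·t·(-25·t^2 - 6·t - 6), sustituimos t = 2 para obtener a = -944.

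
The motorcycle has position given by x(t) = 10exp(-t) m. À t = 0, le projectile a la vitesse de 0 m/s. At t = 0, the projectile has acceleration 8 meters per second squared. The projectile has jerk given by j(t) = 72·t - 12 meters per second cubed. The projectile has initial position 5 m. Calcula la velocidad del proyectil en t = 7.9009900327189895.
Debemos encontrar la integral de nuestra ecuación de la sacudida j(t) = 72·t - 12 2 veces. Tomando ∫j(t)dt y aplicando a(0) = 8, encontramos a(t) = 36·t^2 - 12·t + 8. La integral de la aceleración es la velocidad. Usando v(0) = 0, obtenemos v(t) = 2·t·(6·t^2 - 3·t + 4). De la ecuación de la velocidad v(t) = 2·t·(6·t^2 - 3·t + 4), sustituimos t = 7.9009900327189895 para obtener v = 5607.34670396123.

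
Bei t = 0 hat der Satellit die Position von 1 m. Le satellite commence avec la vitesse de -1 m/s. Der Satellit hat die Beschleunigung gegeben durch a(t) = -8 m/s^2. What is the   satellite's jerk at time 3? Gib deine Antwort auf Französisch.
Nous devons dériver notre équation de l'accélération a(t) = -8 1 fois. La dérivée de l'accélération donne le jerk: j(t) = 0. En utilisant j(t) = 0 et en substituant t = 3, nous trouvons j = 0.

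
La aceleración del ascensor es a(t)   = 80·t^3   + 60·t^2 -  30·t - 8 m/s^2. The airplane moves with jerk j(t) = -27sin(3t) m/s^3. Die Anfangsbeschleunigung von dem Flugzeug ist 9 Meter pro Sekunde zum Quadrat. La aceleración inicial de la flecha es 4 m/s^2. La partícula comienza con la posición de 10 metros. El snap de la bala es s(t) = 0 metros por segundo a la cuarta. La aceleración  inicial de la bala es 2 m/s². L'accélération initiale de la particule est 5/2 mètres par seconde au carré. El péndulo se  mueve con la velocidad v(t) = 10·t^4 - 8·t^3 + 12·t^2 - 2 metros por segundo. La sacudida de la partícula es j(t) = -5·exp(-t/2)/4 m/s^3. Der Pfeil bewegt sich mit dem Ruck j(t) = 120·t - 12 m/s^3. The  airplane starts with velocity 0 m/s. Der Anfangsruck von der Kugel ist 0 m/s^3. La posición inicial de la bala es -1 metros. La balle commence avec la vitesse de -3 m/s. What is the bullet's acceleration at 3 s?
We must find the antiderivative of our snap equation s(t) = 0 2 times. Integrating snap and using the initial condition j(0) = 0, we get j(t) = 0. Taking ∫j(t)dt and applying a(0) = 2, we find a(t) = 2. Using a(t) = 2 and substituting t = 3, we find a = 2.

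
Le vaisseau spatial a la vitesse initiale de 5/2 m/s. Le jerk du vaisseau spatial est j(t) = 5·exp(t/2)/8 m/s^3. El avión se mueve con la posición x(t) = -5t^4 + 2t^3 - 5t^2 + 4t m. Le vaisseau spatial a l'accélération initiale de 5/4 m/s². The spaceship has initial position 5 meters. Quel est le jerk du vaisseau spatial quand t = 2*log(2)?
De l'équation du jerk j(t) = 5·exp(t/2)/8, nous substituons t = 2*log(2) pour obtenir j = 5/4.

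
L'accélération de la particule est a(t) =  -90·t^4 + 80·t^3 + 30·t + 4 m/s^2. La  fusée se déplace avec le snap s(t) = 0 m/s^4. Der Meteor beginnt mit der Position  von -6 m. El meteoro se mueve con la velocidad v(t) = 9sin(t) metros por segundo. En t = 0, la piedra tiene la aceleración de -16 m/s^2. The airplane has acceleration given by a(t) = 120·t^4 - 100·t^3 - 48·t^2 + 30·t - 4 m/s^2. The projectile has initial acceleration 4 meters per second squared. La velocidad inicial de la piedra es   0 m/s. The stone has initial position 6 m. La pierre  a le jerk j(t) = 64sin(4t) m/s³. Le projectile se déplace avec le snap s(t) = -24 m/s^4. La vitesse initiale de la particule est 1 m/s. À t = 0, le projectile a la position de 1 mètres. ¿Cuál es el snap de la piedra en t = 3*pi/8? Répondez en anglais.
We must differentiate our jerk equation j(t) = 64·sin(4·t) 1 time. Taking d/dt of j(t), we find s(t) = 256·cos(4·t). From the given snap equation s(t) = 256·cos(4·t), we substitute t = 3*pi/8 to get s = 0.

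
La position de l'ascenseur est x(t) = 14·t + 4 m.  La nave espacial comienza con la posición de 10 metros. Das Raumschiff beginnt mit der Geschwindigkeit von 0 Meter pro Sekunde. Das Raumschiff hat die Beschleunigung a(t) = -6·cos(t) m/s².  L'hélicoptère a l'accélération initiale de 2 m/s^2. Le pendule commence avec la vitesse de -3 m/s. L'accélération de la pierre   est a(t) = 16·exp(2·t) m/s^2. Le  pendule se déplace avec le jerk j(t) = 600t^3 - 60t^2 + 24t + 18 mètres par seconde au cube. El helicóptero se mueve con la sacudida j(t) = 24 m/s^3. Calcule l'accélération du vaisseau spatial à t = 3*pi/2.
Nous avons l'accélération a(t) = -6·cos(t). En substituant t = 3*pi/2: a(3*pi/2) = 0.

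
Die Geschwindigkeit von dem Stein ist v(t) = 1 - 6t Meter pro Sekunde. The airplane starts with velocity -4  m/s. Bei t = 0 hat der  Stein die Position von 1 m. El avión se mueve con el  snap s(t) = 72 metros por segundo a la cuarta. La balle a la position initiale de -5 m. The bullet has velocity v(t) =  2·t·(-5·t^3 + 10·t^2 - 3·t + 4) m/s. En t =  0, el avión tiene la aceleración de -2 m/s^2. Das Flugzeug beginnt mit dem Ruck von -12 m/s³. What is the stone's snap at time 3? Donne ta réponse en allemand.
Ausgehend von der Geschwindigkeit v(t) = 1 - 6·t, nehmen wir 3 Ableitungen. Durch Ableiten von der Geschwindigkeit erhalten wir die Beschleunigung: a(t) = -6. Die Ableitung von der Beschleunigung ergibt den Ruck: j(t) = 0. Mit d/dt von j(t) finden wir s(t) = 0. Wir haben den Snap s(t) = 0. Durch Einsetzen von t = 3: s(3) = 0.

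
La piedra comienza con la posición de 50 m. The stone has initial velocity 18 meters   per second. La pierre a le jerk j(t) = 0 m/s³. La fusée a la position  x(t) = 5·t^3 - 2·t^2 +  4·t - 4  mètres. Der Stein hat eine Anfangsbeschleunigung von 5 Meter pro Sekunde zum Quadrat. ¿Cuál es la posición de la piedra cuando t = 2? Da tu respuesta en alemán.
Um dies zu lösen, müssen wir 3 Stammfunktionen unserer Gleichung für den Ruck j(t) = 0 finden. Mit ∫j(t)dt und Anwendung von a(0) = 5, finden wir a(t) = 5. Das Integral von der Beschleunigung, mit v(0) = 18, ergibt die Geschwindigkeit: v(t) = 5·t + 18. Durch Integration von der Geschwindigkeit und Verwendung der Anfangsbedingung x(0) = 50, erhalten wir x(t) = 5·t^2/2 + 18·t + 50. Mit x(t) = 5·t^2/2 + 18·t + 50 und Einsetzen von t = 2, finden wir x = 96.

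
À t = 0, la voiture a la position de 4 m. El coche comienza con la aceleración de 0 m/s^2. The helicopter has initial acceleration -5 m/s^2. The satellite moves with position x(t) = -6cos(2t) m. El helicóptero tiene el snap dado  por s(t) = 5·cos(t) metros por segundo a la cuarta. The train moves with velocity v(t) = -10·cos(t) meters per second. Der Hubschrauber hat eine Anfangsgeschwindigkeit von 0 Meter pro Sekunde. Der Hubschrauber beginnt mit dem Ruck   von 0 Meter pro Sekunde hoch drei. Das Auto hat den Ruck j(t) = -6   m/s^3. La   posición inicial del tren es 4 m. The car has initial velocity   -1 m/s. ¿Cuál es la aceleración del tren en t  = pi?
Para resolver esto, necesitamos tomar 1 derivada de nuestra ecuación de la velocidad v(t) = -10·cos(t). La derivada de la velocidad da la aceleración: a(t) = 10·sin(t). Usando a(t) = 10·sin(t) y sustituyendo t = pi, encontramos a = 0.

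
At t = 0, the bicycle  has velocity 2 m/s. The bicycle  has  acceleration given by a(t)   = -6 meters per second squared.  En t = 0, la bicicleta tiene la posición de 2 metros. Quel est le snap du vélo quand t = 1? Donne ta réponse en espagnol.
Para resolver esto, necesitamos tomar 2 derivadas de nuestra ecuación de la aceleración a(t) = -6. Derivando la aceleración, obtenemos la sacudida: j(t) = 0. Derivando la sacudida, obtenemos el snap: s(t) = 0. De la ecuación del snap s(t) = 0, sustituimos t = 1 para obtener s = 0.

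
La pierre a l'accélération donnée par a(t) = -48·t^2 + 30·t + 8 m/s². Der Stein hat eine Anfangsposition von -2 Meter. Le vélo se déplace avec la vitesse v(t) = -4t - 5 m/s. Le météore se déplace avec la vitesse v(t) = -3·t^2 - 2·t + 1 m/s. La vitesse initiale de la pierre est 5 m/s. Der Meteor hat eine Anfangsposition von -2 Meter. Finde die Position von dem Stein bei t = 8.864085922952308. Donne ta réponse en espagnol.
Para resolver esto, necesitamos tomar 2 antiderivadas de nuestra ecuación de la aceleración a(t) = -48·t^2 + 30·t + 8. Tomando ∫a(t)dt y aplicando v(0) = 5, encontramos v(t) = -16·t^3 + 15·t^2 + 8·t + 5. La antiderivada de la velocidad es la posición. Usando x(0) = -2, obtenemos x(t) = -4·t^4 + 5·t^3 + 4·t^2 + 5·t - 2. De la ecuación de la posición x(t) = -4·t^4 + 5·t^3 + 4·t^2 + 5·t - 2, sustituimos t = 8.864085922952308 para obtener x = -20855.2946803144.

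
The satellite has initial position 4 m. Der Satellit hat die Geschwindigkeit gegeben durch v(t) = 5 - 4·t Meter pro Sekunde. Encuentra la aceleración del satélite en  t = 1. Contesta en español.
Debemos derivar nuestra ecuación de la velocidad v(t) = 5 - 4·t 1 vez. Tomando d/dt de v(t), encontramos a(t) = -4. Usando a(t) = -4 y sustituyendo t = 1, encontramos a = -4.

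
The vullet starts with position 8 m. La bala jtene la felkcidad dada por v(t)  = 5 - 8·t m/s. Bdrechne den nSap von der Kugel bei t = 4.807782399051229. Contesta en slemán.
Ausgehend von der Geschwindigkeit v(t) = 5 - 8·t, nehmen wir 3 Ableitungen. Die Ableitung von der Geschwindigkeit ergibt die Beschleunigung: a(t) = -8. Die Ableitung von der Beschleunigung ergibt den Ruck: j(t) = 0. Die Ableitung von dem Ruck ergibt den Snap: s(t) = 0. Wir haben den Snap s(t) = 0. Durch Einsetzen von t = 4.807782399051229: s(4.807782399051229) = 0.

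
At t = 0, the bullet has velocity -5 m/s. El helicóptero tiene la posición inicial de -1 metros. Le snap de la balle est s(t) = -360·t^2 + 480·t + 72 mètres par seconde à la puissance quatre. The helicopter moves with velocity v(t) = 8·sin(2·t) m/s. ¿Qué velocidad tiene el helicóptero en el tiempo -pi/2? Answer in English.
Using v(t) = 8·sin(2·t) and substituting t = -pi/2, we find v = 0.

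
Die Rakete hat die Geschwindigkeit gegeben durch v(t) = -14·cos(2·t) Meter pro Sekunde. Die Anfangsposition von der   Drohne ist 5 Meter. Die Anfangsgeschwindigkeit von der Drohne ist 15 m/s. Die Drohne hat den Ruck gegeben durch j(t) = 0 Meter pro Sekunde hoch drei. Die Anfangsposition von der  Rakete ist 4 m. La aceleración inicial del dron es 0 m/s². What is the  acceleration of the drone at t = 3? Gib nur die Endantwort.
The answer is 0.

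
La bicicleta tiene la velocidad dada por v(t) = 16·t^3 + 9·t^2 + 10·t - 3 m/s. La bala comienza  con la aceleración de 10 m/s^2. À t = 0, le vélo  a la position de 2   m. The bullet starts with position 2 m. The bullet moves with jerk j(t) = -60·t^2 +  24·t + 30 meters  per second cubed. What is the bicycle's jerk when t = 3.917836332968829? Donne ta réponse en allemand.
Um dies zu lösen, müssen wir 2 Ableitungen unserer Gleichung für die Geschwindigkeit v(t) = 16·t^3 + 9·t^2 + 10·t - 3 nehmen. Durch Ableiten von der Geschwindigkeit erhalten wir die Beschleunigung: a(t) = 48·t^2 + 18·t + 10. Die Ableitung von der Beschleunigung ergibt den Ruck: j(t) = 96·t + 18. Wir haben den Ruck j(t) = 96·t + 18. Durch Einsetzen von t = 3.917836332968829: j(3.917836332968829) = 394.112287965008.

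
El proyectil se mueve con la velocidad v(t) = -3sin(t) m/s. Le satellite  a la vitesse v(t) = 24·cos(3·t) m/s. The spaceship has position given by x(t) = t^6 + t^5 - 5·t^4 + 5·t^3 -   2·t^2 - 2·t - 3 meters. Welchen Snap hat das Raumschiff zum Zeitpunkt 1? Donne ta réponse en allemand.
Um dies zu lösen, müssen wir 4 Ableitungen unserer Gleichung für die Position x(t) = t^6 + t^5 - 5·t^4 + 5·t^3 - 2·t^2 - 2·t - 3 nehmen. Die Ableitung von der Position ergibt die Geschwindigkeit: v(t) = 6·t^5 + 5·t^4 - 20·t^3 + 15·t^2 - 4·t - 2. Mit d/dt von v(t) finden wir a(t) = 30·t^4 + 20·t^3 - 60·t^2 + 30·t - 4. Die Ableitung von der Beschleunigung ergibt den Ruck: j(t) = 120·t^3 + 60·t^2 - 120·t + 30. Durch Ableiten von dem Ruck erhalten wir den Snap: s(t) = 360·t^2 + 120·t - 120. Mit s(t) = 360·t^2 + 120·t - 120 und Einsetzen von t = 1, finden wir s = 360.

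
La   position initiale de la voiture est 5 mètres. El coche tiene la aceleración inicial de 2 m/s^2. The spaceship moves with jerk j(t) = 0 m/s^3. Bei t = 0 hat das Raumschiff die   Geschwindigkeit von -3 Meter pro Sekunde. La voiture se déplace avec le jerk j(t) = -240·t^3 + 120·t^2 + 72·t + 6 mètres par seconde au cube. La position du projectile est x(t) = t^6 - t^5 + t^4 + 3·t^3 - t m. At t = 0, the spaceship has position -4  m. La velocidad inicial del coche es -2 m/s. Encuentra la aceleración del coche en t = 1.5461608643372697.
Para resolver esto, necesitamos tomar 1 antiderivada de nuestra ecuación de la sacudida j(t) = -240·t^3 + 120·t^2 + 72·t + 6. La integral de la sacudida es la aceleración. Usando a(0) = 2, obtenemos a(t) = -60·t^4 + 40·t^3 + 36·t^2 + 6·t + 2. De la ecuación de la aceleración a(t) = -60·t^4 + 40·t^3 + 36·t^2 + 6·t + 2, sustituimos t = 1.5461608643372697 para obtener a = -97.7119863555845.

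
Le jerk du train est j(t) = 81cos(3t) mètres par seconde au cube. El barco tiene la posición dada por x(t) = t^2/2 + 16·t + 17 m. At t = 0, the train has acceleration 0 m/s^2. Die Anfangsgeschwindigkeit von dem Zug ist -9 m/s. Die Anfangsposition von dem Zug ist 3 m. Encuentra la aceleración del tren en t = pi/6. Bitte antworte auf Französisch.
Nous devons trouver l'intégrale de notre équation du jerk j(t) = 81·cos(3·t) 1 fois. En prenant ∫j(t)dt et en appliquant a(0) = 0, nous trouvons a(t) = 27·sin(3·t). De l'équation de l'accélération a(t) = 27·sin(3·t), nous substituons t = pi/6 pour obtenir a = 27.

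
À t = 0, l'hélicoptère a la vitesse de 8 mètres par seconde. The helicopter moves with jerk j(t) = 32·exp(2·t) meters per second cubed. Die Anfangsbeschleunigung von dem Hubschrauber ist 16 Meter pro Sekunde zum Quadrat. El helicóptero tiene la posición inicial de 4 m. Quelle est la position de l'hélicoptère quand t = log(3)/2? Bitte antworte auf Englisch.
We need to integrate our jerk equation j(t) = 32·exp(2·t) 3 times. Integrating jerk and using the initial condition a(0) = 16, we get a(t) = 16·exp(2·t). The integral of acceleration, with v(0) = 8, gives velocity: v(t) = 8·exp(2·t). The integral of velocity is position. Using x(0) = 4, we get x(t) = 4·exp(2·t). We have position x(t) = 4·exp(2·t). Substituting t = log(3)/2: x(log(3)/2) = 12.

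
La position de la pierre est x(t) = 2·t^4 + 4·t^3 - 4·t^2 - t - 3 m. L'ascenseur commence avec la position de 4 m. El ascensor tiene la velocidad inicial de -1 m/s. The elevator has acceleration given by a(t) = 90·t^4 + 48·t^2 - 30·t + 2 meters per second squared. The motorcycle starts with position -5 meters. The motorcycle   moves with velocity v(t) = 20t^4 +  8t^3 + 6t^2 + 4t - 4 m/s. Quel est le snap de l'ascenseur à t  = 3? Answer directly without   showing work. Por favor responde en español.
El snap en t = 3 es s = 9816.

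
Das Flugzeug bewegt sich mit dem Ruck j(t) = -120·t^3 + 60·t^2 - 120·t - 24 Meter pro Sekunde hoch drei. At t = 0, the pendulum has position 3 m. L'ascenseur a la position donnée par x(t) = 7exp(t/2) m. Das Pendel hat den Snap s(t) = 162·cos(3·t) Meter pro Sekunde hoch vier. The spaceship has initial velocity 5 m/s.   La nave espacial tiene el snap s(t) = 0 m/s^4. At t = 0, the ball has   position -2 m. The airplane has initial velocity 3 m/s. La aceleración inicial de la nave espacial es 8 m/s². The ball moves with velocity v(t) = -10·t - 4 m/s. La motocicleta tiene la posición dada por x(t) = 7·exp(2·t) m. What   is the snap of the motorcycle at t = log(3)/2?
To solve this, we need to take 4 derivatives of our position equation x(t) = 7·exp(2·t). Taking d/dt of x(t), we find v(t) = 14·exp(2·t). Differentiating velocity, we get acceleration: a(t) = 28·exp(2·t). The derivative of acceleration gives jerk: j(t) = 56·exp(2·t). The derivative of jerk gives snap: s(t) = 112·exp(2·t). Using s(t) = 112·exp(2·t) and substituting t = log(3)/2, we find s = 336.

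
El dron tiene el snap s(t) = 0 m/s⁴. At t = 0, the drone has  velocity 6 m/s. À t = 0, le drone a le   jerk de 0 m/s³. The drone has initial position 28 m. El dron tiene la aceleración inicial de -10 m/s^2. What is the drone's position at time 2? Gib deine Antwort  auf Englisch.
We must find the integral of our snap equation s(t) = 0 4 times. The antiderivative of snap is jerk. Using j(0) = 0, we get j(t) = 0. Taking ∫j(t)dt and applying a(0) = -10, we find a(t) = -10. Finding the integral of a(t) and using v(0) = 6: v(t) = 6 - 10·t. The antiderivative of velocity is position. Using x(0) = 28, we get x(t) = -5·t^2 + 6·t + 28. Using x(t) = -5·t^2 + 6·t + 28 and substituting t = 2, we find x = 20.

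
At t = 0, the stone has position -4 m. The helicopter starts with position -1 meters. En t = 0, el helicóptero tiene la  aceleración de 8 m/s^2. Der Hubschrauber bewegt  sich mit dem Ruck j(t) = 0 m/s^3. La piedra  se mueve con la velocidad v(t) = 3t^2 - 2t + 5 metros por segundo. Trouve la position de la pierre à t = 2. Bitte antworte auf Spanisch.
Necesitamos integrar nuestra ecuación de la velocidad v(t) = 3·t^2 - 2·t + 5 1 vez. La integral de la velocidad es la posición. Usando x(0) = -4, obtenemos x(t) = t^3 - t^2 + 5·t - 4. Tenemos la posición x(t) = t^3 - t^2 + 5·t - 4. Sustituyendo t = 2: x(2) = 10.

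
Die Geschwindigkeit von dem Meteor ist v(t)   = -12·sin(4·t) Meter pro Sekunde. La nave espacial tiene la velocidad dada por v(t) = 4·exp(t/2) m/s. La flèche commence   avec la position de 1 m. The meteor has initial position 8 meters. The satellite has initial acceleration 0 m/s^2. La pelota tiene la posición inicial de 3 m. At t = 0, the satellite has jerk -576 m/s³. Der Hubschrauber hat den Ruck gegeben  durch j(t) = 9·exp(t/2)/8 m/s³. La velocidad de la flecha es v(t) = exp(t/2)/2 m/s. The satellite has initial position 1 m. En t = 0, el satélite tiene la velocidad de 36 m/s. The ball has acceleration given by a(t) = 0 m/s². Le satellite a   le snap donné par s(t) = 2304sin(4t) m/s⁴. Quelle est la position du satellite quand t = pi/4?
Pour résoudre ceci, nous devons prendre 4 intégrales de notre équation du snap s(t) = 2304·sin(4·t). L'intégrale du snap, avec j(0) = -576, donne le jerk: j(t) = -576·cos(4·t). L'intégrale du jerk est l'accélération. En utilisant a(0) = 0, nous obtenons a(t) = -144·sin(4·t). En prenant ∫a(t)dt et en appliquant v(0) = 36, nous trouvons v(t) = 36·cos(4·t). En intégrant la vitesse et en utilisant la condition initiale x(0) = 1, nous obtenons x(t) = 9·sin(4·t) + 1. En utilisant x(t) = 9·sin(4·t) + 1 et en substituant t = pi/4, nous trouvons x = 1.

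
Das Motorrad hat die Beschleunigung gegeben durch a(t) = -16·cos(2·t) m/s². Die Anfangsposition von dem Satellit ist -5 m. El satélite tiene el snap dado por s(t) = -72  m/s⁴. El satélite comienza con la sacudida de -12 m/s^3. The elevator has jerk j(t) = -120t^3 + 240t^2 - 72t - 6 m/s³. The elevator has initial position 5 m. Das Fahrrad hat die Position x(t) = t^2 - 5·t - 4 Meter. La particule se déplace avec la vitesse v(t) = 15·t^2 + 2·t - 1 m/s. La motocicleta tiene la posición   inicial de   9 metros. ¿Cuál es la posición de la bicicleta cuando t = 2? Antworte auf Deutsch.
Mit x(t) = t^2 - 5·t - 4 und Einsetzen von t = 2, finden wir x = -10.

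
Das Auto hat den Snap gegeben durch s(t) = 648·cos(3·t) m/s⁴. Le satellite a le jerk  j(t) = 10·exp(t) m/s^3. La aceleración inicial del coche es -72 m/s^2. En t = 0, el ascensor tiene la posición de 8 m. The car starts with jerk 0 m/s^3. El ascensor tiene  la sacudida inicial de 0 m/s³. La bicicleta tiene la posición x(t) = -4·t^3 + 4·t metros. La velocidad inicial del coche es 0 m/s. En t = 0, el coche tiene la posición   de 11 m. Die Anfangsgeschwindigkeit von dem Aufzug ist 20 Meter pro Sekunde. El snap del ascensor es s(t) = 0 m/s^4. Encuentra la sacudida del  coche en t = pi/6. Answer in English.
Starting from snap s(t) = 648·cos(3·t), we take 1 antiderivative. Integrating snap and using the initial condition j(0) = 0, we get j(t) = 216·sin(3·t). From the given jerk equation j(t) = 216·sin(3·t), we substitute t = pi/6 to get j = 216.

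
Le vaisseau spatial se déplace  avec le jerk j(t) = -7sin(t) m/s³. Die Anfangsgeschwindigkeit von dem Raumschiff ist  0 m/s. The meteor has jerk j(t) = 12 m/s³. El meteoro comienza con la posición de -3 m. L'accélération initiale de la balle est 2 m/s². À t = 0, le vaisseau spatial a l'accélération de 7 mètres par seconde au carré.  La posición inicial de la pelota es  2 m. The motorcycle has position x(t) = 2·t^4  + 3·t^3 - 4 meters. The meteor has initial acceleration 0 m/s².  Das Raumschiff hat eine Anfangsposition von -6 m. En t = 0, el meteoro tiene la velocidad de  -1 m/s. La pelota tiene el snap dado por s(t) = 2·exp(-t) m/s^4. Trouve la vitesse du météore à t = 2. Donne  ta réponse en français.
Nous devons intégrer notre équation du jerk j(t) = 12 2 fois. En prenant ∫j(t)dt et en appliquant a(0) = 0, nous trouvons a(t) = 12·t. La primitive de l'accélération est la vitesse. En utilisant v(0) = -1, nous obtenons v(t) = 6·t^2 - 1. Nous avons la vitesse v(t) = 6·t^2 - 1. En substituant t = 2: v(2) = 23.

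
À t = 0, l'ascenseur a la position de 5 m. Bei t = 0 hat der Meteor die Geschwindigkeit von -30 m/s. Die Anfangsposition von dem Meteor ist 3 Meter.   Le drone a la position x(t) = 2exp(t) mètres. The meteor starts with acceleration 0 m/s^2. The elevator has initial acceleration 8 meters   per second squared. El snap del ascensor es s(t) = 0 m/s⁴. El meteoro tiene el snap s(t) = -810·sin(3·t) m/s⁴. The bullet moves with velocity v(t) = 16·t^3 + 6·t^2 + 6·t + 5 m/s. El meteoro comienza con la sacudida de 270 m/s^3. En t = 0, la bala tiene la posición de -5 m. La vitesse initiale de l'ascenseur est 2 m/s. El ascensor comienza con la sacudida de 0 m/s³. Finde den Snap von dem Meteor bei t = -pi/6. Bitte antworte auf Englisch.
From the given snap equation s(t) = -810·sin(3·t), we substitute t = -pi/6 to get s = 810.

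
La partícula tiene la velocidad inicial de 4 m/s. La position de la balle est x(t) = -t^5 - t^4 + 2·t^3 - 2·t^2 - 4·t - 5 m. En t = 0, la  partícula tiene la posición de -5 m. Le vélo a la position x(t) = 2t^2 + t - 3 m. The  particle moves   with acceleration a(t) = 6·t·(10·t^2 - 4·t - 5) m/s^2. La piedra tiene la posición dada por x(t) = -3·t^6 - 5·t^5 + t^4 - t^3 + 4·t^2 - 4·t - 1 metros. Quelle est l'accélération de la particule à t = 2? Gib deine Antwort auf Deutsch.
Mit a(t) = 6·t·(10·t^2 - 4·t - 5) und Einsetzen von t = 2, finden wir a = 324.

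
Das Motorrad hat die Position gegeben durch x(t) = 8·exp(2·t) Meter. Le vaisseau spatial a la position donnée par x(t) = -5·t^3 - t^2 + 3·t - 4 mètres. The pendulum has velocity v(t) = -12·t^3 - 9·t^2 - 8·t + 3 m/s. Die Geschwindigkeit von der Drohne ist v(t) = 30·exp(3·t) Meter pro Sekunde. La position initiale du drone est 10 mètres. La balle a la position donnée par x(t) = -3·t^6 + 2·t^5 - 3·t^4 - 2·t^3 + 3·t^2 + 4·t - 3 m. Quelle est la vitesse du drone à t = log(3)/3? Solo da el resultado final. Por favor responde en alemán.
Bei t = log(3)/3, v = 90.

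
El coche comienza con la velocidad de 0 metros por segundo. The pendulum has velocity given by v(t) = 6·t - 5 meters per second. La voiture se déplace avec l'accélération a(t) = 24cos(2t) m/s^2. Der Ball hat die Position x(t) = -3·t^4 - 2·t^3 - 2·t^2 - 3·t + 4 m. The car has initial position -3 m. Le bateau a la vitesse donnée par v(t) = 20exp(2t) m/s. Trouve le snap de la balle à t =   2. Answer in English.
To solve this, we need to take 4 derivatives of our position equation x(t) = -3·t^4 - 2·t^3 - 2·t^2 - 3·t + 4. Differentiating position, we get velocity: v(t) = -12·t^3 - 6·t^2 - 4·t - 3. Taking d/dt of v(t), we find a(t) = -36·t^2 - 12·t - 4. Taking d/dt of a(t), we find j(t) = -72·t - 12. Differentiating jerk, we get snap: s(t) = -72. Using s(t) = -72 and substituting t = 2, we find s = -72.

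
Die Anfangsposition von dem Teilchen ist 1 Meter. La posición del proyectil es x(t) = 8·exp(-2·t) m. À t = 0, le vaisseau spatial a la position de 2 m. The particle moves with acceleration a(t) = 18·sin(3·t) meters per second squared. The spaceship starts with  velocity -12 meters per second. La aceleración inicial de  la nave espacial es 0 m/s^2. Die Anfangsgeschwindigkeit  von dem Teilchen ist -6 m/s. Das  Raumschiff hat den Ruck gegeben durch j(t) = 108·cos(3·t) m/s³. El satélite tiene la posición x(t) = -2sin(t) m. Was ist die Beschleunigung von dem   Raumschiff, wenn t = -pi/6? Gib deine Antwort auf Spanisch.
Necesitamos integrar nuestra ecuación de la sacudida j(t) = 108·cos(3·t) 1 vez. Tomando ∫j(t)dt y aplicando a(0) = 0, encontramos a(t) = 36·sin(3·t). De la ecuación de la aceleración a(t) = 36·sin(3·t), sustituimos t = -pi/6 para obtener a = -36.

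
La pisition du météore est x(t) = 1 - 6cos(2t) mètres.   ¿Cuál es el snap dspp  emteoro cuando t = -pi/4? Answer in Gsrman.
Um dies zu lösen, müssen wir 4 Ableitungen unserer Gleichung für die Position x(t) = 1 - 6·cos(2·t) nehmen. Die Ableitung von der Position ergibt die Geschwindigkeit: v(t) = 12·sin(2·t). Mit d/dt von v(t) finden wir a(t) = 24·cos(2·t). Die Ableitung von der Beschleunigung ergibt den Ruck: j(t) = -48·sin(2·t). Mit d/dt von j(t) finden wir s(t) = -96·cos(2·t). Mit s(t) = -96·cos(2·t) und Einsetzen von t = -pi/4, finden wir s = 0.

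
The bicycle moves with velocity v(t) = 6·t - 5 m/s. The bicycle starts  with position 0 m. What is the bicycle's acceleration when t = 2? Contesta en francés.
Pour résoudre ceci, nous devons prendre 1 dérivée de notre équation de la vitesse v(t) = 6·t - 5. En dérivant la vitesse, nous obtenons l'accélération: a(t) = 6. Nous avons l'accélération a(t) = 6. En substituant t = 2: a(2) = 6.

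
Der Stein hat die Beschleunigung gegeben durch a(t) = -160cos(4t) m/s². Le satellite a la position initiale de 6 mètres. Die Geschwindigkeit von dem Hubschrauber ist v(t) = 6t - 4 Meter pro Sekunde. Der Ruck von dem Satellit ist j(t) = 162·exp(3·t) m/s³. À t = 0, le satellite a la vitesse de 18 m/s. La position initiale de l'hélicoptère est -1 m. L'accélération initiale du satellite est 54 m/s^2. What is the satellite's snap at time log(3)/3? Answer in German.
Um dies zu lösen, müssen wir 1 Ableitung unserer Gleichung für den Ruck j(t) = 162·exp(3·t) nehmen. Mit d/dt von j(t) finden wir s(t) = 486·exp(3·t). Mit s(t) = 486·exp(3·t) und Einsetzen von t = log(3)/3, finden wir s = 1458.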